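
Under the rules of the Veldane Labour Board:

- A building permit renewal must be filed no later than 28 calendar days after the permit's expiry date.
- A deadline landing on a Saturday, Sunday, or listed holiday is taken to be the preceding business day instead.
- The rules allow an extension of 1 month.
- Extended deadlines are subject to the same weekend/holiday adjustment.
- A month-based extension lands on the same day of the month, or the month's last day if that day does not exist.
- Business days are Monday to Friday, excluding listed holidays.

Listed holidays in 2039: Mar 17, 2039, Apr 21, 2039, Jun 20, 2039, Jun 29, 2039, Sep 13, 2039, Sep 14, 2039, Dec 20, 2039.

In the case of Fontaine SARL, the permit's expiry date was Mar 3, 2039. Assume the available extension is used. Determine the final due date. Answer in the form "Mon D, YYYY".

Apr 29, 2039

From Mar 3, 2039, 28 calendar days later is Mar 31, 2039.
Since Mar 31, 2039 is a Thursday and not a holiday, the date is unchanged.
Add 1 month to Mar 31, 2039: Apr 30, 2039 (day 31 does not exist in April, so the month's last day is used).
Apr 30, 2039 is a Saturday; the preceding business day is Apr 29, 2039 (Friday).
Deadline: Apr 29, 2039.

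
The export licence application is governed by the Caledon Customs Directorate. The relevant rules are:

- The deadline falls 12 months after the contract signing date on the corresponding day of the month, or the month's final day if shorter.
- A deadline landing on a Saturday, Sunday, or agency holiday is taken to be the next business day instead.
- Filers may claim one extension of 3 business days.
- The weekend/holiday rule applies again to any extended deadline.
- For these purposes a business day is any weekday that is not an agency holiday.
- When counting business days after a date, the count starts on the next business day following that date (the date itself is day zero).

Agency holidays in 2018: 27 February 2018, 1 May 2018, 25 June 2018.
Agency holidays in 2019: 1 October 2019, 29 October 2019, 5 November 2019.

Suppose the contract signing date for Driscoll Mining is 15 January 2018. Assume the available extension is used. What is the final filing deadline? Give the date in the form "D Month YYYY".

18 January 2019

Moving 12 months forward from 15 January 2018 on the corresponding day gives 15 January 2019.
15 January 2019 is a Tuesday and not a listed holiday, so it stands.
The 3-business-day extension runs from 15 January 2019 to 18 January 2019.
18 January 2019 (Friday) is already a business day.
The final due date is 18 January 2019.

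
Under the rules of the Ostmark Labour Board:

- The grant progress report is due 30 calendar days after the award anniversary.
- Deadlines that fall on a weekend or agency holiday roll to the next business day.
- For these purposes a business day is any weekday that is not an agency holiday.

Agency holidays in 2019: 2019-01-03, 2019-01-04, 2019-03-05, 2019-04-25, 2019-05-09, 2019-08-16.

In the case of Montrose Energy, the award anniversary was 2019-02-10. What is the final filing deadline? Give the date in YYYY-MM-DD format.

2019-03-12

From 2019-02-10, 30 calendar days later is 2019-03-12.
2019-03-12 falls on a Tuesday, which is a business day, so no adjustment is needed.
So the filing is due 2019-03-12.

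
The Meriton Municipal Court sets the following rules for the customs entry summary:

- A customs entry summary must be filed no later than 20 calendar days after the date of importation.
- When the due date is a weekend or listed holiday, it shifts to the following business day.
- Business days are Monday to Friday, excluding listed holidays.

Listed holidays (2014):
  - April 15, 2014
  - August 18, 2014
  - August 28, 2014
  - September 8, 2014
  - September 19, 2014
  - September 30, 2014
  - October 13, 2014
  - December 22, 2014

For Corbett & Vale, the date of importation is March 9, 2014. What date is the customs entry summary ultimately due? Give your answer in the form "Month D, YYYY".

From March 9, 2014, 20 calendar days later is March 29, 2014.
March 29, 2014 is a Saturday; the next business day is March 31, 2014 (Monday).
The final due date is March 31, 2014.

March 31, 2014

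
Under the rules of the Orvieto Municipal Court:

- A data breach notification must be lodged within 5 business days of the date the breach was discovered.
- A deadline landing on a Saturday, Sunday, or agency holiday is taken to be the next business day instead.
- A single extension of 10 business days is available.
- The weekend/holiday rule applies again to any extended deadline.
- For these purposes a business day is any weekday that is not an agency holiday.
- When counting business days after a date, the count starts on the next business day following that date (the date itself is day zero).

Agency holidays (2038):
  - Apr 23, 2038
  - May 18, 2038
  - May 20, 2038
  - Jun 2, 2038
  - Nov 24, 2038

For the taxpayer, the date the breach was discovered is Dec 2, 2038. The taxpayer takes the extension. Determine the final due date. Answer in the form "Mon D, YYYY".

5 business days after Dec 2, 2038, excluding weekends and holidays, is Dec 9, 2038.
Dec 9, 2038 falls on a Thursday, which is a business day, so no adjustment is needed.
Applying the 10-business-day extension: 10 business days after Dec 9, 2038 is Dec 23, 2038.
Dec 23, 2038 is a Thursday and not a listed holiday, so it stands.
So the filing is due Dec 23, 2038.

Dec 23, 2038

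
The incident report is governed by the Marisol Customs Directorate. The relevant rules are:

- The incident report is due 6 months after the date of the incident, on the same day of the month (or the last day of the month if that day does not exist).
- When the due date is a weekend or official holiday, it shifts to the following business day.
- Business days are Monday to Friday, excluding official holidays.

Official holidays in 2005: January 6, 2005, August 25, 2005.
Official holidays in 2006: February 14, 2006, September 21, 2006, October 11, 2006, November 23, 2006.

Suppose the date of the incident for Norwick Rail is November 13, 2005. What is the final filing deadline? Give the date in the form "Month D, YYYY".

May 15, 2006

Moving 6 months forward from November 13, 2005 on the corresponding day gives May 13, 2006.
May 13, 2006 is a Saturday, so it moves to the next business day, May 15, 2006 (Monday).
Deadline: May 15, 2006.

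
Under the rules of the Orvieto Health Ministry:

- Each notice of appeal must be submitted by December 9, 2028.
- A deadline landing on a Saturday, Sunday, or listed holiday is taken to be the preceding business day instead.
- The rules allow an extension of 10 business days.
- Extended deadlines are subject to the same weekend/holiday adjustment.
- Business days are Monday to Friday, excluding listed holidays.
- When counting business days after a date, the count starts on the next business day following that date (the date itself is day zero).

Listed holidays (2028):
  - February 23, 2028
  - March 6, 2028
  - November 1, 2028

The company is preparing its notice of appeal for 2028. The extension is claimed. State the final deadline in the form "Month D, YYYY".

The stated deadline is December 9, 2028.
December 9, 2028 is a Saturday; the preceding business day is December 8, 2028 (Friday).
The 10-business-day extension runs from December 8, 2028 to December 22, 2028.
December 22, 2028 (Friday) is already a business day.
So the filing is due December 22, 2028.

December 22, 2028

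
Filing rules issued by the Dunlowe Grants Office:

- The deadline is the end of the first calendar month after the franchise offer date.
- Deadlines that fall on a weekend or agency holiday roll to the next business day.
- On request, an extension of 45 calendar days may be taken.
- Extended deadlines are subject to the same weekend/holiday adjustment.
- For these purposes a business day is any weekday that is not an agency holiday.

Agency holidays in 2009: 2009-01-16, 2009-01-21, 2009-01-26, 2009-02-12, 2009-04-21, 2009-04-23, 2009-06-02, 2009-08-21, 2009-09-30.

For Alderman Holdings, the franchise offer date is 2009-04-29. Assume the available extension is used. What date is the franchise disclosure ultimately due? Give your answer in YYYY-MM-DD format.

2009-07-16

1 month after 2009-04-29 falls in May 2009; the last day of that month is 2009-05-31.
2009-05-31 falls on a Sunday. Rolling to the next business day gives 2009-06-01, a Monday.
Applying the 45-calendar-day extension: 2009-06-01 + 45 days = 2009-07-16.
2009-07-16 falls on a Thursday, which is a business day, so no adjustment is needed.
Deadline: 2009-07-16.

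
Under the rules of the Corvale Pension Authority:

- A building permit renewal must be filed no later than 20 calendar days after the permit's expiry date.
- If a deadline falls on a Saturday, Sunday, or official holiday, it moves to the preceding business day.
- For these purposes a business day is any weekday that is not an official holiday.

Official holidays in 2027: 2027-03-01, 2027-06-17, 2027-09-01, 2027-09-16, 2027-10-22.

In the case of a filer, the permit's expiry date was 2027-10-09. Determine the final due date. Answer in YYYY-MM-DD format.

Adding 20 calendar days to 2027-10-09 gives 2027-10-29.
2027-10-29 is a Friday and not a listed holiday, so it stands.
Deadline: 2027-10-29.

2027-10-29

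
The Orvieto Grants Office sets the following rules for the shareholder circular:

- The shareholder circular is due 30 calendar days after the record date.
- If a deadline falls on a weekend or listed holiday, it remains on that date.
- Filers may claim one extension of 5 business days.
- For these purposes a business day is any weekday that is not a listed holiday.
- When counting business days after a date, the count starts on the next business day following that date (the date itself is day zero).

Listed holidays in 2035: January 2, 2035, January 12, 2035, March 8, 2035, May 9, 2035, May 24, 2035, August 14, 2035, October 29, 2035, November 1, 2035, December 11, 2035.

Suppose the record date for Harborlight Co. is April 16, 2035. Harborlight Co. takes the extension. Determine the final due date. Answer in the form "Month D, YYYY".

Trigger date April 16, 2035 + 30 calendar days = May 16, 2035.
May 16, 2035 falls on a Wednesday. The rules make no weekend/holiday allowance, so it remains May 16, 2035.
Counting 5 further business days from May 16, 2035 reaches May 23, 2035.
No adjustment is made for weekends or holidays, so May 23, 2035 stands.
The final due date is May 23, 2035.

May 23, 2035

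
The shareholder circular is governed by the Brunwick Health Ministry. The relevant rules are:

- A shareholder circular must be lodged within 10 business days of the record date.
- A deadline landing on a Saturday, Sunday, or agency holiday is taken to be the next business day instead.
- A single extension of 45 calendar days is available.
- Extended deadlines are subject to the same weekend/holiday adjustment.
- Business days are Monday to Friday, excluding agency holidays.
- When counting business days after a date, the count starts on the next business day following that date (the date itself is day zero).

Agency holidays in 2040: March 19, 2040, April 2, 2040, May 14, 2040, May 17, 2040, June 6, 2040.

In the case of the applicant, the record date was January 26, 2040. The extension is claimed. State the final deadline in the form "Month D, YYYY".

10 business days after January 26, 2040, excluding weekends and holidays, is February 9, 2040.
Since February 9, 2040 is a Thursday and not a holiday, the date is unchanged.
Add the 45 calendar-day extension to February 9, 2040: March 25, 2040.
March 25, 2040 is a Sunday; the next business day is March 26, 2040 (Monday).
Final deadline: March 26, 2040.

March 26, 2040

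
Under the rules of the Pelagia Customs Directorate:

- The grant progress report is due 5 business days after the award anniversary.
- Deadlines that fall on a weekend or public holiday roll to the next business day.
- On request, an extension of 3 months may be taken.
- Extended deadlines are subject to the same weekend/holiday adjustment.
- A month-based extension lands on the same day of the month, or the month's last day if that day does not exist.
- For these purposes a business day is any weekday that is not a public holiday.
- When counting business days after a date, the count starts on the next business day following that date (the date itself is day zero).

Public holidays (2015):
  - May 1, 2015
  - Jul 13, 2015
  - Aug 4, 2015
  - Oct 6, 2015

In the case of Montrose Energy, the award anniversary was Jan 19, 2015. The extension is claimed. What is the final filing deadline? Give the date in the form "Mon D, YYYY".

Apr 27, 2015

Counting 5 business days after Jan 19, 2015 (skipping weekends and listed holidays) reaches Jan 26, 2015.
Jan 26, 2015 (Monday) is already a business day.
Applying the 3 months extension: 3 months after Jan 26, 2015 is Apr 26, 2015.
Apr 26, 2015 is a Sunday, so it moves to the next business day, Apr 27, 2015 (Monday).
The final due date is Apr 27, 2015.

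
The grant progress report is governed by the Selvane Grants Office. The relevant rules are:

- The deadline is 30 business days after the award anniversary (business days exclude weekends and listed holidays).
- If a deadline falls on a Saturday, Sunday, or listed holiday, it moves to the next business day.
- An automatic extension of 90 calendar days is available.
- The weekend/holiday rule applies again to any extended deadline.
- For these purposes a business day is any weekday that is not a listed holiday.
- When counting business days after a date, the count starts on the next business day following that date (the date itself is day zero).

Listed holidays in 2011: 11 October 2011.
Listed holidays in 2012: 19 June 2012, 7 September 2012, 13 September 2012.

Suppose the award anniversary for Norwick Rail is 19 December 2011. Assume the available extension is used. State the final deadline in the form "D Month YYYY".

30 April 2012

30 business days after 19 December 2011, excluding weekends and holidays, is 30 January 2012.
Since 30 January 2012 is a Monday and not a holiday, the date is unchanged.
With the 90-day extension, 30 January 2012 becomes 29 April 2012.
29 April 2012 is a Sunday, so it moves to the next business day, 30 April 2012 (Monday).
Deadline: 30 April 2012.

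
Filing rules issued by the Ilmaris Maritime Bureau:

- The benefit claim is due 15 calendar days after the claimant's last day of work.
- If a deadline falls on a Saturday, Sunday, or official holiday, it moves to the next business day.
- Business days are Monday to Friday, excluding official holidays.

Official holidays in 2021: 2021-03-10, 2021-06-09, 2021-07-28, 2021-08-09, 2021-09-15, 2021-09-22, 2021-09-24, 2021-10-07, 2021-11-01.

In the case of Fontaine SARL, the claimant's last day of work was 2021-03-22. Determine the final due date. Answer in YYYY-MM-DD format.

Adding 15 calendar days to 2021-03-22 gives 2021-04-06.
2021-04-06 (Tuesday) is already a business day.
The final due date is 2021-04-06.

2021-04-06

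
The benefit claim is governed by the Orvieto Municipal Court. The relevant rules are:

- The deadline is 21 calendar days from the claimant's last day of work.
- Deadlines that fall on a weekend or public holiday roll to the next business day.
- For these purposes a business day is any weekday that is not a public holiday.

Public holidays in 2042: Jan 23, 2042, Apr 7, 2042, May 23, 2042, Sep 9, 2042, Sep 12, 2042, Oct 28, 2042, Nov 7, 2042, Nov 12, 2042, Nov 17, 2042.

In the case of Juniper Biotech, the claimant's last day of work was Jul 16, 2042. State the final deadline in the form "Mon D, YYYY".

Trigger date Jul 16, 2042 + 21 calendar days = Aug 6, 2042.
Aug 6, 2042 is a Wednesday and not a listed holiday, so it stands.
The final due date is Aug 6, 2042.

Aug 6, 2042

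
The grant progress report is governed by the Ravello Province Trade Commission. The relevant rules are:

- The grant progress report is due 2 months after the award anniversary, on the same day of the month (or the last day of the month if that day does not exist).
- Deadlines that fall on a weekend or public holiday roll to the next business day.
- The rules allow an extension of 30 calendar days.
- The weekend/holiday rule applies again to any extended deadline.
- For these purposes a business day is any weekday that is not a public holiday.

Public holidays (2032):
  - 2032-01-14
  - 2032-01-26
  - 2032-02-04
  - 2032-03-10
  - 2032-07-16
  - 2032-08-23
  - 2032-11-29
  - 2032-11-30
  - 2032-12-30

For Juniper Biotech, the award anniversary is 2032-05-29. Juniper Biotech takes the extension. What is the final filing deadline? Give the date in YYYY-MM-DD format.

Moving 2 months forward from 2032-05-29 on the corresponding day gives 2032-07-29.
Since 2032-07-29 is a Thursday and not a holiday, the date is unchanged.
Add the 30 calendar-day extension to 2032-07-29: 2032-08-28.
Because 2032-08-28 is a Saturday, the deadline becomes 2032-08-30 (Monday).
Final deadline: 2032-08-30.

2032-08-30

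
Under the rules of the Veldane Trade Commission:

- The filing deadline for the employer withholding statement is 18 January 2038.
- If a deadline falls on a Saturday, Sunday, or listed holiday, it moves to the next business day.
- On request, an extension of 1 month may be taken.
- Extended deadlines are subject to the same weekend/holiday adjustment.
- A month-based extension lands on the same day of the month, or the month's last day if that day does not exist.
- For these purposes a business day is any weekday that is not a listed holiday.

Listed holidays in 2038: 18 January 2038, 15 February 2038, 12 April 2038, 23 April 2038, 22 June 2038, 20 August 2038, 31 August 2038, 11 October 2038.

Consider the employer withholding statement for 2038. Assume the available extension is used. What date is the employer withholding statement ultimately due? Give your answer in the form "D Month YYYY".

The stated deadline is 18 January 2038.
18 January 2038 falls on a listed holiday. Rolling to the next business day gives 19 January 2038, a Tuesday.
The 1 month extension carries 19 January 2038 to 19 February 2038.
19 February 2038 falls on a Friday, which is a business day, so no adjustment is needed.
Deadline: 19 February 2038.

19 February 2038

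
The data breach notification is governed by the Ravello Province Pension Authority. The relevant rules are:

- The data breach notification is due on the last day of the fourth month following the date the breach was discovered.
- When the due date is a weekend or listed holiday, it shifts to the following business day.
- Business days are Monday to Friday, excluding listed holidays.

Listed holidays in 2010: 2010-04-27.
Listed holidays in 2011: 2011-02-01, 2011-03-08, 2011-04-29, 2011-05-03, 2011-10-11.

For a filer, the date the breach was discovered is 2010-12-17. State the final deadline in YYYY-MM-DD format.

2011-05-02

4 months after 2010-12-17 is April 2011; that month ends on 2011-04-30.
2011-04-30 is a Saturday; the next business day is 2011-05-02 (Monday).
Deadline: 2011-05-02.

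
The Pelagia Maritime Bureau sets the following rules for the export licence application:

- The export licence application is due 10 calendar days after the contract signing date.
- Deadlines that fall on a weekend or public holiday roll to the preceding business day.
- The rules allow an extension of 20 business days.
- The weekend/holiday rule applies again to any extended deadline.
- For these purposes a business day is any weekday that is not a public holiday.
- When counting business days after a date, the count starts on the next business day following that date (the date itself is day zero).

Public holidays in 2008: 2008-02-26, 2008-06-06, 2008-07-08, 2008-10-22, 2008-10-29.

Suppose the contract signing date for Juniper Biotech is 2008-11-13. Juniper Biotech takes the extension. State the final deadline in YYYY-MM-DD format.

2008-12-19

Trigger date 2008-11-13 + 10 calendar days = 2008-11-23.
2008-11-23 is a Sunday; the preceding business day is 2008-11-21 (Friday).
The 20-business-day extension runs from 2008-11-21 to 2008-12-19.
2008-12-19 is a Friday and not a listed holiday, so it stands.
Deadline: 2008-12-19.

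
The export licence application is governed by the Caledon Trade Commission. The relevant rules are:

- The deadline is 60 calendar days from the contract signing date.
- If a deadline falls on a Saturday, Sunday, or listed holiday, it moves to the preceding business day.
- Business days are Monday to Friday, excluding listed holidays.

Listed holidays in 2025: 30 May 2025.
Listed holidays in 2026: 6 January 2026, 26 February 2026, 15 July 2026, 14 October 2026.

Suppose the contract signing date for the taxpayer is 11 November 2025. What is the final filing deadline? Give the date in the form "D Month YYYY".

9 January 2026

From 11 November 2025, 60 calendar days later is 10 January 2026.
Because 10 January 2026 is a Saturday, the deadline becomes 9 January 2026 (Friday).
So the filing is due 9 January 2026.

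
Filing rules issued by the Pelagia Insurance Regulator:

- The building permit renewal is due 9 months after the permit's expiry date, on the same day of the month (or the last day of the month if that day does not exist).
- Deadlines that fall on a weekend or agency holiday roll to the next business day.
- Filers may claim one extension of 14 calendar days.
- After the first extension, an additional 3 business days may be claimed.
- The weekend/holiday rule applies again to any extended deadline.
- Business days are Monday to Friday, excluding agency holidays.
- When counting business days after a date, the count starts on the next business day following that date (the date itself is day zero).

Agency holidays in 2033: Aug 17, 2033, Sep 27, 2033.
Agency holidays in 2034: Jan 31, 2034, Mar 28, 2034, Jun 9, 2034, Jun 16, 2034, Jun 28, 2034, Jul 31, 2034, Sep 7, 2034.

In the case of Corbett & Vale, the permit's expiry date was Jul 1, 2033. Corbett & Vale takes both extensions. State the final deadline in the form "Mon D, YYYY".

9 months after Jul 1, 2033, on the same day of the month, is Apr 1, 2034.
Apr 1, 2034 is a Saturday; the next business day is Apr 3, 2034 (Monday).
With the 14-day extension, Apr 3, 2034 becomes Apr 17, 2034.
Since Apr 17, 2034 is a Monday and not a holiday, the date is unchanged.
The 3-business-day extension runs from Apr 17, 2034 to Apr 20, 2034.
Apr 20, 2034 is a Thursday and not a listed holiday, so it stands.
Deadline: Apr 20, 2034.

Apr 20, 2034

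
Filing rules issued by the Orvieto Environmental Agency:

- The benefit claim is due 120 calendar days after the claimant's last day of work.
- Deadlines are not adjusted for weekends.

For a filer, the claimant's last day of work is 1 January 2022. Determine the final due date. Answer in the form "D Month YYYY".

Trigger date 1 January 2022 + 120 calendar days = 1 May 2022.
1 May 2022 falls on a Sunday. The rules make no weekend/holiday allowance, so it remains 1 May 2022.
So the filing is due 1 May 2022.

1 May 2022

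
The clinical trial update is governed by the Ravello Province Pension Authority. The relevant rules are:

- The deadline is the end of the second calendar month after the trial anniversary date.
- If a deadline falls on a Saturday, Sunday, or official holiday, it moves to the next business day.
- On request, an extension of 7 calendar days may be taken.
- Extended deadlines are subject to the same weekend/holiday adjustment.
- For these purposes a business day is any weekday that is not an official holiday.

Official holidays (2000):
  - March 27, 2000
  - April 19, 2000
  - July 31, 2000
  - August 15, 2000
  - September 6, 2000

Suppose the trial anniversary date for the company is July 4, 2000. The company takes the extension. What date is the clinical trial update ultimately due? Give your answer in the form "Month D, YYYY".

October 9, 2000

2 months after July 4, 2000 is September 2000; that month ends on September 30, 2000.
September 30, 2000 is a Saturday; the next business day is October 2, 2000 (Monday).
Applying the 7-calendar-day extension: October 2, 2000 + 7 days = October 9, 2000.
Since October 9, 2000 is a Monday and not a holiday, the date is unchanged.
Final deadline: October 9, 2000.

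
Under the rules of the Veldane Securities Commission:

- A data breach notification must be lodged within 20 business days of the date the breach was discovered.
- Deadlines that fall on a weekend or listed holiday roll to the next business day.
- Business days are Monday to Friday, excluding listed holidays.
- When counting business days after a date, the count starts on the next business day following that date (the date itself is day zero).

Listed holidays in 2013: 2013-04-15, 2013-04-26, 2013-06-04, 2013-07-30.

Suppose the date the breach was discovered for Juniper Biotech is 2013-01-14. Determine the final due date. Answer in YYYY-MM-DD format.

Counting 20 business days after 2013-01-14 (skipping weekends and listed holidays) reaches 2013-02-11.
Since 2013-02-11 is a Monday and not a holiday, the date is unchanged.
So the filing is due 2013-02-11.

2013-02-11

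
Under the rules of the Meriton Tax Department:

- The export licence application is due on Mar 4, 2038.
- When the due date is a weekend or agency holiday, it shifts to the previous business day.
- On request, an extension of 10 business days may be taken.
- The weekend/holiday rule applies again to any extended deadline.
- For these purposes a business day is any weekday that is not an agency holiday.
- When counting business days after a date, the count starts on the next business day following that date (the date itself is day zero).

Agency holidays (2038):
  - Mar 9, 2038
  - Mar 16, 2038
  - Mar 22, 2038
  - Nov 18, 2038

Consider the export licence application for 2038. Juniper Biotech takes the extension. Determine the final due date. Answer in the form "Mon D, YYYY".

The statutory due date is Mar 4, 2038.
Mar 4, 2038 falls on a Thursday, which is a business day, so no adjustment is needed.
Applying the 10-business-day extension: 10 business days after Mar 4, 2038 is Mar 23, 2038.
Mar 23, 2038 (Tuesday) is already a business day.
Final deadline: Mar 23, 2038.

Mar 23, 2038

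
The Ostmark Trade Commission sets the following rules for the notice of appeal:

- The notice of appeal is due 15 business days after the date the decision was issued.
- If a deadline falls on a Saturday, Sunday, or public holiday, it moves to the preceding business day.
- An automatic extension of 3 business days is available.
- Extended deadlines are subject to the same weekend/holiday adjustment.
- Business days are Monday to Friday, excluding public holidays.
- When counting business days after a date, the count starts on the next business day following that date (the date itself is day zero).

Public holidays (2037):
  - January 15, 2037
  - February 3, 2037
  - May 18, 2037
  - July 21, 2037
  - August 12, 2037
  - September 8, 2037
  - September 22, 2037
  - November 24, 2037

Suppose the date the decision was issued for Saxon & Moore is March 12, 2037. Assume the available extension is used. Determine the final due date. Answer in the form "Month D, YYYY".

15 business days after March 12, 2037, excluding weekends and holidays, is April 2, 2037.
April 2, 2037 (Thursday) is already a business day.
Applying the 3-business-day extension: 3 business days after April 2, 2037 is April 7, 2037.
April 7, 2037 falls on a Tuesday, which is a business day, so no adjustment is needed.
Final deadline: April 7, 2037.

April 7, 2037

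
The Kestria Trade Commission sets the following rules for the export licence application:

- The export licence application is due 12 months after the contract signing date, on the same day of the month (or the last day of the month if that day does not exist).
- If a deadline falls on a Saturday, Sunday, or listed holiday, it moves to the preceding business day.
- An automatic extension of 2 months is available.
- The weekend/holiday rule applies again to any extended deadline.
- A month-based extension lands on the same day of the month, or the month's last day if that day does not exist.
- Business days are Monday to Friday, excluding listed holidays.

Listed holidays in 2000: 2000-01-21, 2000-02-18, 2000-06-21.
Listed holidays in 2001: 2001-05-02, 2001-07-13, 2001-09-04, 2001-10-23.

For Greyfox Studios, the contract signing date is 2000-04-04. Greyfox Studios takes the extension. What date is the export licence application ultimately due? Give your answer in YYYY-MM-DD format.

Moving 12 months forward from 2000-04-04 on the corresponding day gives 2001-04-04.
2001-04-04 is a Wednesday and not a listed holiday, so it stands.
Add 2 months to 2001-04-04: 2001-06-04.
2001-06-04 (Monday) is already a business day.
Final deadline: 2001-06-04.

2001-06-04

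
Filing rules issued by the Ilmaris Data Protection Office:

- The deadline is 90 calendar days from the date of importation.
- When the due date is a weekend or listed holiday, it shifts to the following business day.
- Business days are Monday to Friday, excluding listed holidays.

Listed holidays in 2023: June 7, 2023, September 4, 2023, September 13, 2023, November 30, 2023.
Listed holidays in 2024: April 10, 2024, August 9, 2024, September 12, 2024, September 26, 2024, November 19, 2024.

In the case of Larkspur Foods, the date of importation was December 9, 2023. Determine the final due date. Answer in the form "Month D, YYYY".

March 8, 2024

Adding 90 calendar days to December 9, 2023 gives March 8, 2024.
March 8, 2024 is a Friday and not a listed holiday, so it stands.
So the filing is due March 8, 2024.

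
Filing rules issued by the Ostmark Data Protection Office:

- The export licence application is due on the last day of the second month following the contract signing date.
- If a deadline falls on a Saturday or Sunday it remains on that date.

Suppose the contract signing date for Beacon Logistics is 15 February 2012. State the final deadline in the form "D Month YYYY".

The second month after 15 February 2012 is April 2012, whose last day is 30 April 2012.
30 April 2012 is a Monday; no weekend or holiday adjustment applies.
Final deadline: 30 April 2012.

30 April 2012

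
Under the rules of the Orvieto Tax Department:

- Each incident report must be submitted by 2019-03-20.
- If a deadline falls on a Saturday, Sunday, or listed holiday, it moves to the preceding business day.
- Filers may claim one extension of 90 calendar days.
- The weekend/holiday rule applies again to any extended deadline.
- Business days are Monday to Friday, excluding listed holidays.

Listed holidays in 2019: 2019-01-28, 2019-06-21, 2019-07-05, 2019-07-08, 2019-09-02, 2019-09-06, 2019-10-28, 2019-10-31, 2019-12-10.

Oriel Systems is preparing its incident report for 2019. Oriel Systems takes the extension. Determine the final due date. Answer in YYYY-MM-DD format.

2019-06-18

The statutory due date is 2019-03-20.
2019-03-20 (Wednesday) is already a business day.
Applying the 90-calendar-day extension: 2019-03-20 + 90 days = 2019-06-18.
2019-06-18 (Tuesday) is already a business day.
Final deadline: 2019-06-18.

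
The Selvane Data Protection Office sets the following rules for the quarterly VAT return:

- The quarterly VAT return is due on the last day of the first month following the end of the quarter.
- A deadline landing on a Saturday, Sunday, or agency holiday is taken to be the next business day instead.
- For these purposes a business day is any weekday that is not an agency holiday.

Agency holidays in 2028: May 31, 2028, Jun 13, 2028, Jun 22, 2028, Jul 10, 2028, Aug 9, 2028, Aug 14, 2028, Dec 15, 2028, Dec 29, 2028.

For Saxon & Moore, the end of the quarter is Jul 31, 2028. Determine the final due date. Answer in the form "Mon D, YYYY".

Aug 31, 2028

1 month after Jul 31, 2028 falls in August 2028; the last day of that month is Aug 31, 2028.
Aug 31, 2028 (Thursday) is already a business day.
Deadline: Aug 31, 2028.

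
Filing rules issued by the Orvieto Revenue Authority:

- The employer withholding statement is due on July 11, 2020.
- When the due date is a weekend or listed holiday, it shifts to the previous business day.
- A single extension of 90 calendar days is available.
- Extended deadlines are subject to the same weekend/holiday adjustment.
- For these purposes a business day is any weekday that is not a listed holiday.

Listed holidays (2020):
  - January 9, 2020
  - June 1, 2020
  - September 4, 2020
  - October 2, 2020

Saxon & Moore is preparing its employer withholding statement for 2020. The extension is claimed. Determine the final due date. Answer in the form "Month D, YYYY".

Start from the fixed due date, July 11, 2020.
July 11, 2020 is a Saturday, so it moves to the preceding business day, July 10, 2020 (Friday).
The 90-calendar-day extension moves the deadline from July 10, 2020 to October 8, 2020.
October 8, 2020 falls on a Thursday, which is a business day, so no adjustment is needed.
The final due date is October 8, 2020.

October 8, 2020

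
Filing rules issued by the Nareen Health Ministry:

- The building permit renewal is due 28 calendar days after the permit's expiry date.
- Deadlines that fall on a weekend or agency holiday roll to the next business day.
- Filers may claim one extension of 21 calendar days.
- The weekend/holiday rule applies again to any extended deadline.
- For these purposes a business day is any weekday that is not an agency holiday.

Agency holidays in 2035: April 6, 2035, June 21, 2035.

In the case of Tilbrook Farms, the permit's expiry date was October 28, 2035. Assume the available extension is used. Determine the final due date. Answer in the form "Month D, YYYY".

Trigger date October 28, 2035 + 28 calendar days = November 25, 2035.
November 25, 2035 is a Sunday, so it moves to the next business day, November 26, 2035 (Monday).
With the 21-day extension, November 26, 2035 becomes December 17, 2035.
December 17, 2035 falls on a Monday, which is a business day, so no adjustment is needed.
So the filing is due December 17, 2035.

December 17, 2035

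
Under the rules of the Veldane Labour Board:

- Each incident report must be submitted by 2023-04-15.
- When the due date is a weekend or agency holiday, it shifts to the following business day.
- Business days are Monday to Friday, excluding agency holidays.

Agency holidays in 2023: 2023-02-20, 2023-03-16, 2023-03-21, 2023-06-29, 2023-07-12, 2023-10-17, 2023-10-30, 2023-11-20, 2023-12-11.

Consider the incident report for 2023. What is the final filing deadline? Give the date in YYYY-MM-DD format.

2023-04-17

The statutory due date is 2023-04-15.
Because 2023-04-15 is a Saturday, the deadline becomes 2023-04-17 (Monday).
So the filing is due 2023-04-17.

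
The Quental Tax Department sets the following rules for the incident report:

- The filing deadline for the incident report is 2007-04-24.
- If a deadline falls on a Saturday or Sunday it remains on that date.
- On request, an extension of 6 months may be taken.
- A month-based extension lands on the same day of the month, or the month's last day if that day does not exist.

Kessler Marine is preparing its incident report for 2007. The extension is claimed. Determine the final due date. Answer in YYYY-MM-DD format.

Start from the fixed due date, 2007-04-24.
No adjustment is made for weekends or holidays, so 2007-04-24 stands.
The 6 months extension carries 2007-04-24 to 2007-10-24.
2007-10-24 falls on a Wednesday. The rules make no weekend/holiday allowance, so it remains 2007-10-24.
So the filing is due 2007-10-24.

2007-10-24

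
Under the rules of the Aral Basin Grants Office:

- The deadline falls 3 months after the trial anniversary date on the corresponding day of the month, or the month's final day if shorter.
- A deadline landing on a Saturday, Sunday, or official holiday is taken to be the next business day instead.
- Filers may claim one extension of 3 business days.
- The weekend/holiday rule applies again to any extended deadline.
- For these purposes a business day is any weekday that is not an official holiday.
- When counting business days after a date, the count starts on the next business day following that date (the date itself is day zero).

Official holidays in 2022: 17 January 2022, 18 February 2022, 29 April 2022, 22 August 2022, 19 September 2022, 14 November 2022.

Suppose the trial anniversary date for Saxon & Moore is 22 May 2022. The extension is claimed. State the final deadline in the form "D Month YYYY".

3 months from 22 May 2022 is 22 August 2022.
Because 22 August 2022 is a listed holiday, the deadline becomes 23 August 2022 (Tuesday).
Applying the 3-business-day extension: 3 business days after 23 August 2022 is 26 August 2022.
Since 26 August 2022 is a Friday and not a holiday, the date is unchanged.
So the filing is due 26 August 2022.

26 August 2022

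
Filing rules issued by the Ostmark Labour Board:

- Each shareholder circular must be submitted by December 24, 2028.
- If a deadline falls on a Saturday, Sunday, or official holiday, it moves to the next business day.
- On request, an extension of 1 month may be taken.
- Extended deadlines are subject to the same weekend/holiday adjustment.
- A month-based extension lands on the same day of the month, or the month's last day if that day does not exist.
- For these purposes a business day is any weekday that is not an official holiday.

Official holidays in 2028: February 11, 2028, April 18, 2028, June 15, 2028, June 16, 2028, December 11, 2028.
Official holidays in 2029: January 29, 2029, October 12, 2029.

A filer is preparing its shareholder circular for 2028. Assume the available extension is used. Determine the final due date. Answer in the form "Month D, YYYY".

The stated deadline is December 24, 2028.
Because December 24, 2028 is a Sunday, the deadline becomes December 25, 2028 (Monday).
Applying the 1 month extension: 1 month after December 25, 2028 is January 25, 2029.
January 25, 2029 is a Thursday and not a listed holiday, so it stands.
So the filing is due January 25, 2029.

January 25, 2029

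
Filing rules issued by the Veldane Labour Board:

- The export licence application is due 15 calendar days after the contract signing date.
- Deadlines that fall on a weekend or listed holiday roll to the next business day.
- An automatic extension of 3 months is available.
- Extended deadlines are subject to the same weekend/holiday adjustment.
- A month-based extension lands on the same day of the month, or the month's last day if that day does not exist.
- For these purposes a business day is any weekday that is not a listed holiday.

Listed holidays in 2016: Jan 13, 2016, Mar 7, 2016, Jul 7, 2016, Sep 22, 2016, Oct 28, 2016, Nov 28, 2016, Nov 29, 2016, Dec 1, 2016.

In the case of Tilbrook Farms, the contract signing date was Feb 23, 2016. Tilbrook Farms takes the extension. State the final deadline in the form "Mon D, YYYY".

Adding 15 calendar days to Feb 23, 2016 gives Mar 9, 2016.
Mar 9, 2016 falls on a Wednesday, which is a business day, so no adjustment is needed.
Add 3 months to Mar 9, 2016: Jun 9, 2016.
Jun 9, 2016 falls on a Thursday, which is a business day, so no adjustment is needed.
So the filing is due Jun 9, 2016.

Jun 9, 2016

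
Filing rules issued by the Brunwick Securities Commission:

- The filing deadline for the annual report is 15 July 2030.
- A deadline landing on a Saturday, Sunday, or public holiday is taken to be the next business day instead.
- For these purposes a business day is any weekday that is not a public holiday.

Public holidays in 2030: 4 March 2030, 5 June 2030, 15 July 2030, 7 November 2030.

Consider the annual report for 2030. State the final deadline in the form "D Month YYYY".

16 July 2030

Start from the fixed due date, 15 July 2030.
15 July 2030 is a listed holiday, so it moves to the next business day, 16 July 2030 (Tuesday).
Final deadline: 16 July 2030.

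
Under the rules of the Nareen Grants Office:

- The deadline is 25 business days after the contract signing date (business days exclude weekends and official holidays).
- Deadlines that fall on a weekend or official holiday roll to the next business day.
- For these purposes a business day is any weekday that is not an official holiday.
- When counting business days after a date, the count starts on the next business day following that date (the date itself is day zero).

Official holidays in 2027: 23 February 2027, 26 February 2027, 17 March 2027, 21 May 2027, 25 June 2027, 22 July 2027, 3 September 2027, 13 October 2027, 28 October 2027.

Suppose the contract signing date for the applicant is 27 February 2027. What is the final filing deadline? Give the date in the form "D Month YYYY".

Starting the day after 27 February 2027 and counting 25 business days lands on 5 April 2027.
5 April 2027 (Monday) is already a business day.
The final due date is 5 April 2027.

5 April 2027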